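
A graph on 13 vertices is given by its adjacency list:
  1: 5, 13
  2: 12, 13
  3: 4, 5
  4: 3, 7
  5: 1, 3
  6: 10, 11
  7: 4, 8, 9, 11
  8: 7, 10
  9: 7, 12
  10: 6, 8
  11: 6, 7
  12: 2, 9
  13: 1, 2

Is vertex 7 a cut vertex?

Yes

Deleting 7 raises the number of components from 1 to 2, so 7 is a cut vertex.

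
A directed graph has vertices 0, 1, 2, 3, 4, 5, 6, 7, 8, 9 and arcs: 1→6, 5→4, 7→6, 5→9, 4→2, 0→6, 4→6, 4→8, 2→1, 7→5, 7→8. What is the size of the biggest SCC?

{9} is an SCC by itself.
{6} is an SCC by itself.
{7} is an SCC by itself.
{3} is an SCC by itself.
{2} is an SCC by itself.
(and 5 more singleton SCCs)
The largest has 1 vertex.

1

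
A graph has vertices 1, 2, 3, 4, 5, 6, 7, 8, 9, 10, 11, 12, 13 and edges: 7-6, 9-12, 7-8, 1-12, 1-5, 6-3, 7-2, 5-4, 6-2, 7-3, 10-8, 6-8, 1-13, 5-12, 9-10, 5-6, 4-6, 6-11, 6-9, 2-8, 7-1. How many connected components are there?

Starting from 1 we can reach 1, 2, 3, 4, 5, 6, 7, 8, 9, 10, 11, 12, 13. That is one component of size 13.
Total: 1 component.

1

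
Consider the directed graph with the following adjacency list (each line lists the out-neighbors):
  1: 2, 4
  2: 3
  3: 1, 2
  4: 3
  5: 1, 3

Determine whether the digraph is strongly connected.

No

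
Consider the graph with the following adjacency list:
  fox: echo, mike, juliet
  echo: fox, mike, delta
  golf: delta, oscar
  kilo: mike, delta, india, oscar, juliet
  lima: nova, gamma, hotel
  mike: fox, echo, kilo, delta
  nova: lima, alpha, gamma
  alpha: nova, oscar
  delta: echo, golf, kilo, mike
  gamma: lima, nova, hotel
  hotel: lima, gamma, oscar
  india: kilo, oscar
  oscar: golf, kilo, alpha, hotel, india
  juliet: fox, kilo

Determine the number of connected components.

1

Starting from fox we can reach fox, echo, golf, kilo, lima, mike, nova, alpha, delta, gamma, hotel, india, oscar, juliet. That is one component of size 14.
Total: 1 component.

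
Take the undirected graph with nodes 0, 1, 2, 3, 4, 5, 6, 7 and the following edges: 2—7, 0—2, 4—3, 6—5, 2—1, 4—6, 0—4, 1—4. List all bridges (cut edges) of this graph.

2-7, 3-4, 4-6, 5-6

The edges on the cycle 0-2-1-4-0 are not bridges since each lies on that cycle.
But removing 6—5 disconnects 6 from 5; removing 2—7 disconnects 2 from 7; removing 4—3 disconnects 4 from 3; removing 4—6 disconnects 4 from 6 — these are bridges.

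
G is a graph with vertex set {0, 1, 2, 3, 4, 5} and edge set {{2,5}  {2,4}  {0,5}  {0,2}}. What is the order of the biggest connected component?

3 is isolated — a component by itself.
1 is isolated — a component by itself.
Starting from 0 we can reach 0, 2, 4, 5. That is one component of size 4.
The largest has 4 vertices.

4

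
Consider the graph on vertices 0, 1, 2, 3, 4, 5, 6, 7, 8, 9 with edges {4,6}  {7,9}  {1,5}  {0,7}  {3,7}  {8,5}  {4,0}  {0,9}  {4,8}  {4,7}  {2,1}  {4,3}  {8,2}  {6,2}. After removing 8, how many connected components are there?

With 8 gone, the remaining components are: {0, 1, 2, 3, 4, 5, 6, 7, 9}.
That is 1 component.

1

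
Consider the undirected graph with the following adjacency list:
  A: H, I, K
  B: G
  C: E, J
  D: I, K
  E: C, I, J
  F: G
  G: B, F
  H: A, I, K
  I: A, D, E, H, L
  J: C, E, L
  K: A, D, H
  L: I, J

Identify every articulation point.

Removing G increases the component count from 2 to 3, so G is a cut vertex.
Removing I increases the component count from 2 to 3, so I is a cut vertex.
By contrast removing E leaves 2 components; it is not a cut vertex. No other vertex is a cut vertex either.

G, I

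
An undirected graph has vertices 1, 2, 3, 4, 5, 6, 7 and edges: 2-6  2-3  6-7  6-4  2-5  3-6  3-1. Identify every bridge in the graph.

The edges on the cycle 2-3-6-2 are not bridges since each lies on that cycle.
But removing 6-7 disconnects 6 from 7; removing 3-1 disconnects 3 from 1; removing 6-4 disconnects 6 from 4; removing 2-5 disconnects 2 from 5 — these are bridges.

1-3, 2-5, 4-6, 6-7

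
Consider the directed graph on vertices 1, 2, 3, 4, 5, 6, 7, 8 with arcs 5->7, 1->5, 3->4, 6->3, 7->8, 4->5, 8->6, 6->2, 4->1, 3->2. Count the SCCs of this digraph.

2

{1, 3, 4, 5, 6, 7, 8} are all mutually reachable — one SCC of size 7.
{2} is an SCC by itself.
That gives 2 strongly connected components.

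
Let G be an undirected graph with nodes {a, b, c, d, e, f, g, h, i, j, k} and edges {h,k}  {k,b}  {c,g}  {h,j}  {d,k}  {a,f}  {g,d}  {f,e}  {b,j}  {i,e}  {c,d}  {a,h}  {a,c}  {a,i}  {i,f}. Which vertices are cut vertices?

a

Removing a increases the component count from 1 to 2, so a is a cut vertex.
By contrast removing e leaves 1 component; it is not a cut vertex. No other vertex is a cut vertex either.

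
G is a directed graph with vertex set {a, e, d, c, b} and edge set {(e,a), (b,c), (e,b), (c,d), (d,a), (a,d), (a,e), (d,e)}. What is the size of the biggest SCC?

5

{a, b, c, d, e} are all mutually reachable — one SCC of size 5.
The largest has 5 vertices.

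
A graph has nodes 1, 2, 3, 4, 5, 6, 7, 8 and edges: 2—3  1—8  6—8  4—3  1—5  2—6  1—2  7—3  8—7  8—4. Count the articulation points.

1

Removing 1 increases the component count from 1 to 2, so 1 is a cut vertex.
By contrast removing 3 leaves 1 component; it is not a cut vertex. No other vertex is a cut vertex either.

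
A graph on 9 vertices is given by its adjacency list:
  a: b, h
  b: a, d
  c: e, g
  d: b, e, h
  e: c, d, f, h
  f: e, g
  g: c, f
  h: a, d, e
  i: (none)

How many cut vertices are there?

1

Removing e increases the component count from 2 to 3, so e is a cut vertex.
By contrast removing h leaves 2 components; it is not a cut vertex. No other vertex is a cut vertex either.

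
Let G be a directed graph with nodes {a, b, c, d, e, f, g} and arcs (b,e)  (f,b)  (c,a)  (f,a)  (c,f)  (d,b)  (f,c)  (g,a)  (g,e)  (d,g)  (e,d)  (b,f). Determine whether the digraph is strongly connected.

No

There is no directed path from a to e, so the graph is not strongly connected.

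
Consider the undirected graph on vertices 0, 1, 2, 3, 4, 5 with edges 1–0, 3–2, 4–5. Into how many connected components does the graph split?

3

Starting from 4 we can reach 4, 5. That is one component of size 2.
Starting from 2 we can reach 2, 3. That is one component of size 2.
Starting from 0 we can reach 0, 1. That is one component of size 2.
Total: 3 components.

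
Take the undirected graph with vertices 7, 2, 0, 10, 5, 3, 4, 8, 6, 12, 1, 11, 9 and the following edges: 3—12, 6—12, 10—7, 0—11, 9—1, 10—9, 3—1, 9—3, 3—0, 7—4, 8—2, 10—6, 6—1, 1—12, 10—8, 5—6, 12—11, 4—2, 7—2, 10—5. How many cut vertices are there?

Removing 10 increases the component count from 1 to 2, so 10 is a cut vertex.
By contrast removing 4 leaves 1 component; it is not a cut vertex. No other vertex is a cut vertex either.

1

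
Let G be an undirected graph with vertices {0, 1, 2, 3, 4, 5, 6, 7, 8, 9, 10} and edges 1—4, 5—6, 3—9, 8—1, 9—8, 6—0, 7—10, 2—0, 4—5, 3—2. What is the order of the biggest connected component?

Starting from 7 we can reach 7, 10. That is one component of size 2.
Starting from 0 we can reach 0, 1, 2, 3, 4, 5, 6, 8, 9. That is one component of size 9.
The largest has 9 vertices.

9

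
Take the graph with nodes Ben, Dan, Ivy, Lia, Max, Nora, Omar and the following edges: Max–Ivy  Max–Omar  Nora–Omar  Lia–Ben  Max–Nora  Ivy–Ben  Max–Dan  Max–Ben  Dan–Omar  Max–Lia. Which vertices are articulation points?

Max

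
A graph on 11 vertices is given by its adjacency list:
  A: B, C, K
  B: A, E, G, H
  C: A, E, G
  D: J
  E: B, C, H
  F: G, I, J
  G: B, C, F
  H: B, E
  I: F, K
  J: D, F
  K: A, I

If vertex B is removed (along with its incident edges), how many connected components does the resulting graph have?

With B gone, the remaining components are: {A, C, D, E, F, G, H, I, J, K}.
That is 1 component.

1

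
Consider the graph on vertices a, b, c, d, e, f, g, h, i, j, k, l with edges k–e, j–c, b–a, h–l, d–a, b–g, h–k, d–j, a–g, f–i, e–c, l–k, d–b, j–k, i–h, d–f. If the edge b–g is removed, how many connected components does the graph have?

b and g are still connected via b-a-g, so the component count stays at 1.

1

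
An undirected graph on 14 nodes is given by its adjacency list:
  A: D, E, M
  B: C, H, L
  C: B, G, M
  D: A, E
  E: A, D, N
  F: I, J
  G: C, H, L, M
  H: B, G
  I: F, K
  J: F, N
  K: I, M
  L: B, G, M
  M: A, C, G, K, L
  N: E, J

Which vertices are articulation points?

M

Removing M increases the component count from 1 to 2, so M is a cut vertex.
By contrast removing F leaves 1 component; it is not a cut vertex. No other vertex is a cut vertex either.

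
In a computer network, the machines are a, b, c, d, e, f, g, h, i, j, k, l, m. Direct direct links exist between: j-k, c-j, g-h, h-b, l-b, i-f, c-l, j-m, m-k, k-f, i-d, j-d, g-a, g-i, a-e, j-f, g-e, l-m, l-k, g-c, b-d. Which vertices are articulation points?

g

Removing g increases the component count from 1 to 2, so g is a cut vertex.
By contrast removing e leaves 1 component; it is not a cut vertex. No other vertex is a cut vertex either.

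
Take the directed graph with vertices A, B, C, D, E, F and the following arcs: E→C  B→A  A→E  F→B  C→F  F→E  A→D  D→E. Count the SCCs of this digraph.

{A, B, C, D, E, F} are all mutually reachable — one SCC of size 6.
That gives 1 strongly connected component.

1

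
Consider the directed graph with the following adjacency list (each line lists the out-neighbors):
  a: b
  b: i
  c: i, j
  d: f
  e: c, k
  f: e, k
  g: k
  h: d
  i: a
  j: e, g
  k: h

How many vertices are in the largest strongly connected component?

{c, d, e, f, g, h, j, k} are all mutually reachable — one SCC of size 8.
{a, b, i} are all mutually reachable — one SCC of size 3.
The largest has 8 vertices.

8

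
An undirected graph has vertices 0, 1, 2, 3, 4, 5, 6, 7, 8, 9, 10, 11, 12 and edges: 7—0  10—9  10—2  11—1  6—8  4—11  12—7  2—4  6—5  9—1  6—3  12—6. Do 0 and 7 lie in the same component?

Yes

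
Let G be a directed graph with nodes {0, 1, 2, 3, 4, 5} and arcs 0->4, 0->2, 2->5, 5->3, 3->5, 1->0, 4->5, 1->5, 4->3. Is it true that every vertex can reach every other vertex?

No

There is no directed path from 4 to 2, so the graph is not strongly connected.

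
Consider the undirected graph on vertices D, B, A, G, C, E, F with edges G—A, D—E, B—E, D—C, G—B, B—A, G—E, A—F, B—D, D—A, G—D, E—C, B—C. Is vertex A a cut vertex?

Yes

Deleting A raises the number of components from 1 to 2, so A is a cut vertex.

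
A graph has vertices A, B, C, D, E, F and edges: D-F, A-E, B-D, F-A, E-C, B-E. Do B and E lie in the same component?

Yes

From B we can reach A, B, C, D, E, F, which includes E.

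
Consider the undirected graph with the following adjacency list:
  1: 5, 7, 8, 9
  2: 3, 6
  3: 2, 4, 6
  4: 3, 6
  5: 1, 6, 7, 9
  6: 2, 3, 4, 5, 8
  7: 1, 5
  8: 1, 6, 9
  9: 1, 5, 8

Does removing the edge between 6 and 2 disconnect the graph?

After removing 6-2, the path 6-3-2 still connects them, so the edge is not a bridge.

No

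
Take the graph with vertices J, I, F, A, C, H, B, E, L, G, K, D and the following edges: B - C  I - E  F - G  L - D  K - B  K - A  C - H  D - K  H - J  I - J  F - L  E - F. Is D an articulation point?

No

Deleting D leaves 1 component (was 1) (its neighbors K, L remain connected to each other), so D is not a cut vertex.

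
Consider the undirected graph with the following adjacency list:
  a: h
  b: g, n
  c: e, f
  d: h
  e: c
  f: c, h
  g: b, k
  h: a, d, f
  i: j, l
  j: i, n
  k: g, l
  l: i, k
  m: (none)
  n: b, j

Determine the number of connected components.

m is isolated — a component by itself.
Starting from a we can reach a, c, d, e, f, h. That is one component of size 6.
Starting from b we can reach b, g, i, j, k, l, n. That is one component of size 7.
Total: 3 components.

3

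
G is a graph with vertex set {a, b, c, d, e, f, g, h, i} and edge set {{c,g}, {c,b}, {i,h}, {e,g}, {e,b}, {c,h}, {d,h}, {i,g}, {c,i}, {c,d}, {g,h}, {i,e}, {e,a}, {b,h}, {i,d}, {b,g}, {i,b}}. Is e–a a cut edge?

Removing e–a leaves no path between e and a: the component count goes from 2 to 3. So it is a bridge.

Yes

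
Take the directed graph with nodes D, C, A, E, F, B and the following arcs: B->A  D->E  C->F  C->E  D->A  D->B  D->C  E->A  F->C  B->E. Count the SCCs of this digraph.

5

{C, F} are all mutually reachable — one SCC of size 2.
{D} is an SCC by itself.
{B} is an SCC by itself.
{A} is an SCC by itself.
{E} is an SCC by itself.
That gives 5 strongly connected components.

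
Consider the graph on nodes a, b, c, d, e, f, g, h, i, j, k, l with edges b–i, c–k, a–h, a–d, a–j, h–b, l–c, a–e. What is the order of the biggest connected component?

g is isolated — a component by itself.
f is isolated — a component by itself.
Starting from c we can reach c, k, l. That is one component of size 3.
Starting from a we can reach a, b, d, e, h, i, j. That is one component of size 7.
The largest has 7 vertices.

7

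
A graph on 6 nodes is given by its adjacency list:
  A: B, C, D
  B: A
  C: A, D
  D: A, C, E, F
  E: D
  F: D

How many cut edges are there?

The edges on the cycle C-D-A-C are not bridges since each lies on that cycle.
But removing A-B disconnects A from B; removing D-E disconnects D from E; removing D-F disconnects D from F — these are bridges.
That makes 3 bridges.

3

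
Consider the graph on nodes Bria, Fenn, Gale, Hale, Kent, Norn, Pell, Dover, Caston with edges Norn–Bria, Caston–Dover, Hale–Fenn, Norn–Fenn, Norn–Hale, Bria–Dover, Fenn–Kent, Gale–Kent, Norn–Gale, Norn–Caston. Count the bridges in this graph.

0

The edges on the cycle Norn-Caston-Dover-Bria-Norn are not bridges since each lies on that cycle.
Every edge lies on some cycle, so there are no bridges.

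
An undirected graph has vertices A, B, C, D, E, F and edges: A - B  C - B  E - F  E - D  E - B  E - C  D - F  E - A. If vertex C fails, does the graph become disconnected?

Deleting C leaves 1 component (was 1) (its neighbors B, E remain connected to each other), so C is not a cut vertex.

No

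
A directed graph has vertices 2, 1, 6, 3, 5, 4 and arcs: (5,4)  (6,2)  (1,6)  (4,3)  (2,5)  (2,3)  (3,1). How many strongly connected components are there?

{1, 2, 3, 4, 5, 6} are all mutually reachable — one SCC of size 6.
That gives 1 strongly connected component.

1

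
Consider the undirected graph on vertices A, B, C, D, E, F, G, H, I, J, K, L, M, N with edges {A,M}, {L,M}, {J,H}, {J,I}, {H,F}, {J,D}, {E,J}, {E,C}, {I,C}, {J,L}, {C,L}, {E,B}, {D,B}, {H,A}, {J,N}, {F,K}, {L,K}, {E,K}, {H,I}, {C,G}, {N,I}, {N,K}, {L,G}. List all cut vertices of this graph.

none

Removing L, for instance, still leaves 1 component. No single vertex removal increases the component count — the graph has no articulation points.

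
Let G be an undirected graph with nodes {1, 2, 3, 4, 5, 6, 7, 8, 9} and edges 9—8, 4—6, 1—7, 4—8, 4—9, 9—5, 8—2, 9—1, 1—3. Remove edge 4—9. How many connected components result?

4 and 9 are still connected via 4-8-9, so the component count stays at 1.

1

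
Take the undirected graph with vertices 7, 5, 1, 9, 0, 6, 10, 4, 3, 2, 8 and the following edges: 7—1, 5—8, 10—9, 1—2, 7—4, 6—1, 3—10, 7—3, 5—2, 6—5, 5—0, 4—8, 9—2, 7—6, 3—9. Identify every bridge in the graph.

0-5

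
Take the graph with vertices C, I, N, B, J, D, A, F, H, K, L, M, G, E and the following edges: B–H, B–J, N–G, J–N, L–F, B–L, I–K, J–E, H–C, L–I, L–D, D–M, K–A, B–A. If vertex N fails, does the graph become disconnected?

Deleting N raises the number of components from 1 to 2, so N is a cut vertex.

Yes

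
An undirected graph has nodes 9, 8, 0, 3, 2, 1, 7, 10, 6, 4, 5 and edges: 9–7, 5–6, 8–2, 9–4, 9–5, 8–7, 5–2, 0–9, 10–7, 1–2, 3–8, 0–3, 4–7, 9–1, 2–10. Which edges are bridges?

5-6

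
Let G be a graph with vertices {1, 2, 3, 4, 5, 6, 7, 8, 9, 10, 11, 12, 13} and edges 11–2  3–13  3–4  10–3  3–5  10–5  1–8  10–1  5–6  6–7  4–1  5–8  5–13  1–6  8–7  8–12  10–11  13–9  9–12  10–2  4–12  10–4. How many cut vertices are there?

1

Removing 10 increases the component count from 1 to 2, so 10 is a cut vertex.
By contrast removing 11 leaves 1 component; it is not a cut vertex. No other vertex is a cut vertex either.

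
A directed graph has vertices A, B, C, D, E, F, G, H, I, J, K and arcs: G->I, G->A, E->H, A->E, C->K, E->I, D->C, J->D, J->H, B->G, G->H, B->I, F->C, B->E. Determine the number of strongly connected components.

11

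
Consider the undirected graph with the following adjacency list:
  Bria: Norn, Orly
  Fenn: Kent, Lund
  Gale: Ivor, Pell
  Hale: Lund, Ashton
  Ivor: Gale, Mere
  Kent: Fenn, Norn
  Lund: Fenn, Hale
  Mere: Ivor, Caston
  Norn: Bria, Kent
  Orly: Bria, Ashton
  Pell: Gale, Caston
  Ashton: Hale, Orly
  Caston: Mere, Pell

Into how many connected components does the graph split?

Starting from Gale we can reach Gale, Ivor, Mere, Pell, Caston. That is one component of size 5.
Starting from Bria we can reach Bria, Fenn, Hale, Kent, Lund, Norn, Orly, Ashton. That is one component of size 8.
Total: 2 components.

2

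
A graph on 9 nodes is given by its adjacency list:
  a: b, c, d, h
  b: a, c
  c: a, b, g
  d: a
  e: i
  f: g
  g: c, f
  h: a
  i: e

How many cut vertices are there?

3

Removing a increases the component count from 2 to 4, so a is a cut vertex.
Removing c increases the component count from 2 to 3, so c is a cut vertex.
Removing g increases the component count from 2 to 3, so g is a cut vertex.
By contrast removing f leaves 2 components; it is not a cut vertex. No other vertex is a cut vertex either.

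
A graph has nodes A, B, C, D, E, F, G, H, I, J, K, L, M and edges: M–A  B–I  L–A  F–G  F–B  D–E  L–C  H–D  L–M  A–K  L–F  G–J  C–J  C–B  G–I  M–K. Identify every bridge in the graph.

The edges on the cycle L-M-K-A-L are not bridges since each lies on that cycle.
But removing H–D disconnects H from D; removing D–E disconnects D from E — these are bridges.

D-E, D-H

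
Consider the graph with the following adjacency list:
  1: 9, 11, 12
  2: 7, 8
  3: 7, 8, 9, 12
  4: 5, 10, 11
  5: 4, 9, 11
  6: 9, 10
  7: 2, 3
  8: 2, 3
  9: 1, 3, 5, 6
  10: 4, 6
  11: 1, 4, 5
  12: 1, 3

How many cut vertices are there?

1

Removing 3 increases the component count from 1 to 2, so 3 is a cut vertex.
By contrast removing 8 leaves 1 component; it is not a cut vertex. No other vertex is a cut vertex either.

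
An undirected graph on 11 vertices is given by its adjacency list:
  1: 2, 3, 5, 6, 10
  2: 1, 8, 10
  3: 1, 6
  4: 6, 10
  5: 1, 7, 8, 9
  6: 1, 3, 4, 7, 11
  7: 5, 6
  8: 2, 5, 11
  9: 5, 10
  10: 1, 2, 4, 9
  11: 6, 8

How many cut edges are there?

0

The edges on the cycle 1-6-3-1 are not bridges since each lies on that cycle.
Every edge lies on some cycle, so there are no bridges.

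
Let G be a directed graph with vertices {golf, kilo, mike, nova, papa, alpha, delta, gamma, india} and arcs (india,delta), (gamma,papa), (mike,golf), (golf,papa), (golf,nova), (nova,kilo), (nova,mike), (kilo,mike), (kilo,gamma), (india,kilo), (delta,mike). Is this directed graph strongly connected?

There is no directed path from alpha to nova, so the graph is not strongly connected.

No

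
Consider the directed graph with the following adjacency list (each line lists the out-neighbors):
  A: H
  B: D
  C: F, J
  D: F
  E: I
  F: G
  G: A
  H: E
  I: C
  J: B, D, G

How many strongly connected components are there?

1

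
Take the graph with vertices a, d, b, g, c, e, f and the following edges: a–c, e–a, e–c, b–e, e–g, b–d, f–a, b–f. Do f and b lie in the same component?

From f we can reach a, b, c, d, e, f, g, which includes b.

Yes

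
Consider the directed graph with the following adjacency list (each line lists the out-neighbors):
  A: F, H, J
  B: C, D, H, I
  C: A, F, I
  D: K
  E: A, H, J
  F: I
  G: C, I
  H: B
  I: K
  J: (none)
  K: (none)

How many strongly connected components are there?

8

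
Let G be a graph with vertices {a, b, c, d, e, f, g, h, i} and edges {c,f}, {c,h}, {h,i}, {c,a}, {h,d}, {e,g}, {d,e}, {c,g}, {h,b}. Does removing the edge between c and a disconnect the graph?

Yes

Removing c–a leaves no path between c and a: the component count goes from 1 to 2. So it is a bridge.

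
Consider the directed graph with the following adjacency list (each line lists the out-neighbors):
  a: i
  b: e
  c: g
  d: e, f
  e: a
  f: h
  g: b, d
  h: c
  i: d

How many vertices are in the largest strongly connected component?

9

{a, b, c, d, e, f, g, h, i} are all mutually reachable — one SCC of size 9.
The largest has 9 vertices.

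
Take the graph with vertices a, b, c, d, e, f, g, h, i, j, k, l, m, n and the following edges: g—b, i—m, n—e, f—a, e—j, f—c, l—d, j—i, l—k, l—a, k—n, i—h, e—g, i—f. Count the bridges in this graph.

6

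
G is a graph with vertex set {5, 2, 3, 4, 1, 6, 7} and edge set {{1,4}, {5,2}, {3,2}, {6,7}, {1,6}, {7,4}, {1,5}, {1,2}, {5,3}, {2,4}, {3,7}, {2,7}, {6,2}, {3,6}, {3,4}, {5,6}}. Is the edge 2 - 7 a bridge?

No

After removing 2 - 7, the path 2-3-7 still connects them, so the edge is not a bridge.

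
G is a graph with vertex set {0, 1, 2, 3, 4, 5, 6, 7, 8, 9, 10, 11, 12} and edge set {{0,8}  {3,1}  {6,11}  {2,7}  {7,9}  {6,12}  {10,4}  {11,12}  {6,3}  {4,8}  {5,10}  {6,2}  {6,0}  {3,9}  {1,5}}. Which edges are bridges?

none

The edges on the cycle 6-11-12-6 are not bridges since each lies on that cycle.
Every edge lies on some cycle, so there are no bridges.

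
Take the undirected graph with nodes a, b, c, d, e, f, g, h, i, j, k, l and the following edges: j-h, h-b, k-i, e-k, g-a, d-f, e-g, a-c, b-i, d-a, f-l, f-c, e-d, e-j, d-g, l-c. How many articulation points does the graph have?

1

Removing e increases the component count from 1 to 2, so e is a cut vertex.
By contrast removing b leaves 1 component; it is not a cut vertex. No other vertex is a cut vertex either.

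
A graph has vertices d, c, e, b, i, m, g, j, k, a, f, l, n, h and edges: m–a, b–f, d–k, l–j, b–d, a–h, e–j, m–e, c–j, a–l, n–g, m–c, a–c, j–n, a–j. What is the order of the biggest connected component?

i is isolated — a component by itself.
Starting from b we can reach b, d, f, k. That is one component of size 4.
Starting from a we can reach a, c, e, g, h, j, l, m, n. That is one component of size 9.
The largest has 9 vertices.

9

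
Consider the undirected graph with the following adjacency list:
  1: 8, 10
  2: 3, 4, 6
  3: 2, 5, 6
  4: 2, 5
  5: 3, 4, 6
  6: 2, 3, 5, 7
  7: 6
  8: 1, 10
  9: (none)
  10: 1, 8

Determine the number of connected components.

9 is isolated — a component by itself.
Starting from 1 we can reach 1, 8, 10. That is one component of size 3.
Starting from 2 we can reach 2, 3, 4, 5, 6, 7. That is one component of size 6.
Total: 3 components.

3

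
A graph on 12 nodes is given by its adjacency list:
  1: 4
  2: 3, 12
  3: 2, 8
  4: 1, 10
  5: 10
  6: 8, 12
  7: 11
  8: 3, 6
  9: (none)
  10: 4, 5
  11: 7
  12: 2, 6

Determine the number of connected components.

4

9 is isolated — a component by itself.
Starting from 7 we can reach 7, 11. That is one component of size 2.
Starting from 1 we can reach 1, 4, 5, 10. That is one component of size 4.
Starting from 2 we can reach 2, 3, 6, 8, 12. That is one component of size 5.
Total: 4 components.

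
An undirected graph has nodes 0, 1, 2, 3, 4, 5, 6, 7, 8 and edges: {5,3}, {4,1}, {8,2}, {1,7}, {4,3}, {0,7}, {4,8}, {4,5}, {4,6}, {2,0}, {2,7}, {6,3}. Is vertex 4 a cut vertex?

Deleting 4 raises the number of components from 1 to 2, so 4 is a cut vertex.

Yes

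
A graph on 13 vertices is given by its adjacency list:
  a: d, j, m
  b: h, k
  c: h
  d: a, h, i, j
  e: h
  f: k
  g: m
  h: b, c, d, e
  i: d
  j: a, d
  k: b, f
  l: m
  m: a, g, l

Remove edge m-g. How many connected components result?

2

Before removal there is 1 component.
m-g is a bridge — removing it separates m's side from g's side.
After removal: 2 components.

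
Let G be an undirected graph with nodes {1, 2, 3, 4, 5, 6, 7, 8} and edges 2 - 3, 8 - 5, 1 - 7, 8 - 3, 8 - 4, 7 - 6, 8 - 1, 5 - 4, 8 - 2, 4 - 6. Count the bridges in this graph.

The edges on the cycle 8-2-3-8 are not bridges since each lies on that cycle.
Every edge lies on some cycle, so there are no bridges.

0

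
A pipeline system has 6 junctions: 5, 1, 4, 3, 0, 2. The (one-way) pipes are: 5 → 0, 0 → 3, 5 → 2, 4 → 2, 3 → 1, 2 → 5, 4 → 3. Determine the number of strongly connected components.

5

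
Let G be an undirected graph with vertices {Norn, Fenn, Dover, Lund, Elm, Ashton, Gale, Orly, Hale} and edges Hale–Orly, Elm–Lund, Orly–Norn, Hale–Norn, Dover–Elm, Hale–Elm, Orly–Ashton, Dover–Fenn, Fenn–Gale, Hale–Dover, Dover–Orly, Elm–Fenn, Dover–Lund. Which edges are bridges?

The edges on the cycle Hale-Dover-Fenn-Elm-Hale are not bridges since each lies on that cycle.
But removing Ashton–Orly disconnects Ashton from Orly; removing Gale–Fenn disconnects Gale from Fenn — these are bridges.

Ashton-Orly, Fenn-Gale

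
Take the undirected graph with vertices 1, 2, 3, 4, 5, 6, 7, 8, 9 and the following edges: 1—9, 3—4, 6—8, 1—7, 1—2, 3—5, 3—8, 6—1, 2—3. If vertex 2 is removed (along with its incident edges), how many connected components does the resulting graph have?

1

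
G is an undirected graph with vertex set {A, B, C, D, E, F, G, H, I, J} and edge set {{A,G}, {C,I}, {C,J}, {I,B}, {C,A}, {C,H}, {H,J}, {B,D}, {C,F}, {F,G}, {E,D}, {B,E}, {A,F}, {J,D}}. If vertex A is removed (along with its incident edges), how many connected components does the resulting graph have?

With A gone, the remaining components are: {B, C, D, E, F, G, H, I, J}.
That is 1 component.

1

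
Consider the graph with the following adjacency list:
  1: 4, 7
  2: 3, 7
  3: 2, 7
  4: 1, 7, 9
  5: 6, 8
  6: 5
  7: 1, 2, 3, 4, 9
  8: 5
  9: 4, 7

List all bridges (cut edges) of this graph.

The edges on the cycle 7-3-2-7 are not bridges since each lies on that cycle.
But removing 8-5 disconnects 8 from 5; removing 6-5 disconnects 6 from 5 — these are bridges.

5-6, 5-8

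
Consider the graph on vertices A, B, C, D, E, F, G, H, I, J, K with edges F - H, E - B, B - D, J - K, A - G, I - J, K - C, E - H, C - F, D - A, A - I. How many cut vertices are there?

Removing A increases the component count from 1 to 2, so A is a cut vertex.
By contrast removing G leaves 1 component; it is not a cut vertex. No other vertex is a cut vertex either.

1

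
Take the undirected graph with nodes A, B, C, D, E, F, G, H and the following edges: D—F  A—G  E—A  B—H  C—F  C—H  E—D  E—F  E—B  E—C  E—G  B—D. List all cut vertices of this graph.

E

Removing E increases the component count from 1 to 2, so E is a cut vertex.
By contrast removing A leaves 1 component; it is not a cut vertex. No other vertex is a cut vertex either.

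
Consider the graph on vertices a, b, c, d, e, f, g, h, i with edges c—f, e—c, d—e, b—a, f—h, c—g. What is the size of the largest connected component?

6

i is isolated — a component by itself.
Starting from a we can reach a, b. That is one component of size 2.
Starting from c we can reach c, d, e, f, g, h. That is one component of size 6.
The largest has 6 vertices.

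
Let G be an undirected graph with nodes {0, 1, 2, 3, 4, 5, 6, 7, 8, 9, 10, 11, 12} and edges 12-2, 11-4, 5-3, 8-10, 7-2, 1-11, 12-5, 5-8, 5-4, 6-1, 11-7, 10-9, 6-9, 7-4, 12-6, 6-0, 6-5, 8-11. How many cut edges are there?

The edges on the cycle 12-6-1-11-8-5-12 are not bridges since each lies on that cycle.
But removing 6-0 disconnects 6 from 0; removing 5-3 disconnects 5 from 3 — these are bridges.
That makes 2 bridges.

2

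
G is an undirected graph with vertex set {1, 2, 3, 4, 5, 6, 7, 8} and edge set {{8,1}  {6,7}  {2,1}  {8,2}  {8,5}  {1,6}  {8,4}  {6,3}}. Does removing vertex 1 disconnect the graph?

Deleting 1 raises the number of components from 1 to 2, so 1 is a cut vertex.

Yes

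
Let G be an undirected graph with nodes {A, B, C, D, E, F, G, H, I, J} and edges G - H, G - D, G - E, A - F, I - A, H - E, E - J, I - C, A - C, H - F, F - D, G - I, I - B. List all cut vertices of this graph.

E, I

Removing E increases the component count from 1 to 2, so E is a cut vertex.
Removing I increases the component count from 1 to 2, so I is a cut vertex.
By contrast removing D leaves 1 component; it is not a cut vertex. No other vertex is a cut vertex either.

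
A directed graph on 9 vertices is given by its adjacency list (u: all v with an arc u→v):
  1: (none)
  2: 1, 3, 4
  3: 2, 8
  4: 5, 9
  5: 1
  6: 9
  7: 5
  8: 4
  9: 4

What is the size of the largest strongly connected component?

{4, 9} are all mutually reachable — one SCC of size 2.
{2, 3} are all mutually reachable — one SCC of size 2.
{5} is an SCC by itself.
{8} is an SCC by itself.
{1} is an SCC by itself.
(and 2 more singleton SCCs)
The largest has 2 vertices.

2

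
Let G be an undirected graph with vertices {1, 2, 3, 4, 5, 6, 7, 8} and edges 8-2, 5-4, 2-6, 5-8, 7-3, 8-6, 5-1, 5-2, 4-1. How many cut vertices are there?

1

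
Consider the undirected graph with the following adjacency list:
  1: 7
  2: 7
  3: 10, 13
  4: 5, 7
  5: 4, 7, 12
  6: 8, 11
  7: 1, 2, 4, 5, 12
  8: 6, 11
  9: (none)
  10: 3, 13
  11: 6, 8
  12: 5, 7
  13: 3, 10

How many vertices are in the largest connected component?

9 is isolated — a component by itself.
Starting from 3 we can reach 3, 10, 13. That is one component of size 3.
Starting from 6 we can reach 6, 8, 11. That is one component of size 3.
Starting from 1 we can reach 1, 2, 4, 5, 7, 12. That is one component of size 6.
The largest has 6 vertices.

6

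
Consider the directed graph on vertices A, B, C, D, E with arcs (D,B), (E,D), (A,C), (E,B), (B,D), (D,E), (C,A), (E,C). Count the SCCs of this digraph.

2

{B, D, E} are all mutually reachable — one SCC of size 3.
{A, C} are all mutually reachable — one SCC of size 2.
That gives 2 strongly connected components.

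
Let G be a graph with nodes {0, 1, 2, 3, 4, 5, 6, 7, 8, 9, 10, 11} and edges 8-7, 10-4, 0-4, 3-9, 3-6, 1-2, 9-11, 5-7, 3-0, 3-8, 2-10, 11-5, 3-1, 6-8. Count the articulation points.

1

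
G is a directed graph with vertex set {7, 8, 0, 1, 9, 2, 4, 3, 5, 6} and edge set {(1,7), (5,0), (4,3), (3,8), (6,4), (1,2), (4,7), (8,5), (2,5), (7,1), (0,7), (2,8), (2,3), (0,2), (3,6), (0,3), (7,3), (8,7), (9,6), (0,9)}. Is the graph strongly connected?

Yes

From 5 we can reach every vertex (0, 1, 2, 3, 4, 5, 6, 7, 8, 9), and every vertex can reach 5 (0, 1, 2, 3, 4, 5, 6, 7, 8, 9). So the whole graph is one strongly connected component.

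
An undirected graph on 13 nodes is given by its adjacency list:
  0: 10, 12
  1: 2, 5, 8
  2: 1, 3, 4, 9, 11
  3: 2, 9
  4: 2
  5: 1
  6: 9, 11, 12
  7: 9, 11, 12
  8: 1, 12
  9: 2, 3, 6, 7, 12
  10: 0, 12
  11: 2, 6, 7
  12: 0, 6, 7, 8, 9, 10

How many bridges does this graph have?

The edges on the cycle 9-2-3-9 are not bridges since each lies on that cycle.
But removing 2-4 disconnects 2 from 4; removing 1-5 disconnects 1 from 5 — these are bridges.
That makes 2 bridges.

2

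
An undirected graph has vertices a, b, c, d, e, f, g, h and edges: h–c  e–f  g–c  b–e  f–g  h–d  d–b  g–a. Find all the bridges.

a-g

The edges on the cycle h-d-b-e-f-g-c-h are not bridges since each lies on that cycle.
But removing g–a disconnects g from a — this is a bridge.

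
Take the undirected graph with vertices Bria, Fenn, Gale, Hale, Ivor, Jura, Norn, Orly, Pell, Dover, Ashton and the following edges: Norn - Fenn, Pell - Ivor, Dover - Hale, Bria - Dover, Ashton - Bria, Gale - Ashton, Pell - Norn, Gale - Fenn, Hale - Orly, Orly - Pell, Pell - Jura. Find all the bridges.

The edges on the cycle Gale-Ashton-Bria-Dover-Hale-Orly-Pell-Norn-Fenn-Gale are not bridges since each lies on that cycle.
But removing Ivor - Pell disconnects Ivor from Pell; removing Jura - Pell disconnects Jura from Pell — these are bridges.

Ivor-Pell, Jura-Pell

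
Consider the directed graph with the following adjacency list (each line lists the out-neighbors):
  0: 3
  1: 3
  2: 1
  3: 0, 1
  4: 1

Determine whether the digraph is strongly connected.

No

There is no directed path from 1 to 2, so the graph is not strongly connected.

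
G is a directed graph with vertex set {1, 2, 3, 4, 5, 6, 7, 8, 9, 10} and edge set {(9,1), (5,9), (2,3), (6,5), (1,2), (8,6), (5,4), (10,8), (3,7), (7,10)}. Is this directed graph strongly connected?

No

There is no directed path from 4 to 5, so the graph is not strongly connected.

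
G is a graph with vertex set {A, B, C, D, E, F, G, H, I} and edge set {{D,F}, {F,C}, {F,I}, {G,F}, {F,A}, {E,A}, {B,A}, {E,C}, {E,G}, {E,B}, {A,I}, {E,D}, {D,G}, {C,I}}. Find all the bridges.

The edges on the cycle D-G-F-D are not bridges since each lies on that cycle.
Every edge lies on some cycle, so there are no bridges.

none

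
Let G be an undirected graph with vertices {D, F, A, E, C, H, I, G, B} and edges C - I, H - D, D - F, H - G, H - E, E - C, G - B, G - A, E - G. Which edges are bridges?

A-G, B-G, C-E, C-I, D-F, D-H

The edges on the cycle H-E-G-H are not bridges since each lies on that cycle.
But removing E - C disconnects E from C; removing D - F disconnects D from F; removing G - B disconnects G from B; removing H - D disconnects H from D — these are bridges.
In total 6 edges are bridges.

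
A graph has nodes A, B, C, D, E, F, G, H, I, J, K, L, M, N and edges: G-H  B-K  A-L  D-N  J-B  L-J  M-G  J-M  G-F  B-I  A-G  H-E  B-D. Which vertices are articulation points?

B, D, G, H, J

Removing B increases the component count from 2 to 5, so B is a cut vertex.
Removing D increases the component count from 2 to 3, so D is a cut vertex.
Removing G increases the component count from 2 to 4, so G is a cut vertex.
Likewise H, J are cut vertices.
By contrast removing E leaves 2 components; it is not a cut vertex. No other vertex is a cut vertex either.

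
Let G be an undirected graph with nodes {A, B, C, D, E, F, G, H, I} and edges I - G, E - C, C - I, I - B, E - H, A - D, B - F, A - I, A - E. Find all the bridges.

The edges on the cycle A-E-C-I-A are not bridges since each lies on that cycle.
But removing B - F disconnects B from F; removing I - B disconnects I from B; removing A - D disconnects A from D; removing G - I disconnects G from I — these are bridges.
In total 5 edges are bridges.

A-D, B-F, B-I, E-H, G-I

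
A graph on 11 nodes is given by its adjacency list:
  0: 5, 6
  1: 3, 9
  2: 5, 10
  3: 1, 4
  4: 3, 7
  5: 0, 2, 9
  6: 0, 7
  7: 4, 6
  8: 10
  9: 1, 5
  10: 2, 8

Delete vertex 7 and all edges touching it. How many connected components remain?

1

With 7 gone, the remaining components are: {0, 1, 2, 3, 4, 5, 6, 8, 9, 10}.
That is 1 component.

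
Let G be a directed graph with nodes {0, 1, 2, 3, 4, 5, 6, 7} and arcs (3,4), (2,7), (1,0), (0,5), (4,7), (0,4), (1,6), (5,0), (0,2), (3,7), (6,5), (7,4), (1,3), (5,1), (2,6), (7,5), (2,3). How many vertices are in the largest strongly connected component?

{0, 1, 2, 3, 4, 5, 6, 7} are all mutually reachable — one SCC of size 8.
The largest has 8 vertices.

8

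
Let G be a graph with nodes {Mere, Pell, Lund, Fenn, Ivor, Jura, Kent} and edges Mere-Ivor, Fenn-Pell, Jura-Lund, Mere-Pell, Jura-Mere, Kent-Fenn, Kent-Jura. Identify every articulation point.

Removing Jura increases the component count from 1 to 2, so Jura is a cut vertex.
Removing Mere increases the component count from 1 to 2, so Mere is a cut vertex.
By contrast removing Ivor leaves 1 component; it is not a cut vertex. No other vertex is a cut vertex either.

Jura, Mere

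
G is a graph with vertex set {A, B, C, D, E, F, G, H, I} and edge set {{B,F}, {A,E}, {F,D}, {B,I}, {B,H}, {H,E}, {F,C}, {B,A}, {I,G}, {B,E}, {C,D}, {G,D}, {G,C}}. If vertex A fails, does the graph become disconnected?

No

Deleting A leaves 1 component (was 1) (its neighbors B, E remain connected to each other), so A is not a cut vertex.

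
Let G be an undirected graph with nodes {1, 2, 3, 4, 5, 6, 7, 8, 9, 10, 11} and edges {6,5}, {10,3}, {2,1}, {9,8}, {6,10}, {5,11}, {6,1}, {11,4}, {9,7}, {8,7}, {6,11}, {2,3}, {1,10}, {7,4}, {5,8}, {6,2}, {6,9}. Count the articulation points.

1

Removing 6 increases the component count from 1 to 2, so 6 is a cut vertex.
By contrast removing 11 leaves 1 component; it is not a cut vertex. No other vertex is a cut vertex either.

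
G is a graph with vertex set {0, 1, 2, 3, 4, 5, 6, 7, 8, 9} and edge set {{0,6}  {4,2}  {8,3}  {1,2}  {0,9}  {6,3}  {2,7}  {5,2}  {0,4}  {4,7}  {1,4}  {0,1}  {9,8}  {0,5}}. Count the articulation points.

1

Removing 0 increases the component count from 1 to 2, so 0 is a cut vertex.
By contrast removing 7 leaves 1 component; it is not a cut vertex. No other vertex is a cut vertex either.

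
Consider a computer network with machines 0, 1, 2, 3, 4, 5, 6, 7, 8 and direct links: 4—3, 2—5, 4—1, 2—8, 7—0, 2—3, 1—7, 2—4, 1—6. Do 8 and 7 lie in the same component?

From 8 we can reach 0, 1, 2, 3, 4, 5, 6, 7, 8, which includes 7.

Yes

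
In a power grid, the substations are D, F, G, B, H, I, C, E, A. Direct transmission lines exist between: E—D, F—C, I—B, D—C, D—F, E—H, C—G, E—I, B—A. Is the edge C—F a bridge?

No

After removing C—F, the path C-D-F still connects them, so the edge is not a bridge.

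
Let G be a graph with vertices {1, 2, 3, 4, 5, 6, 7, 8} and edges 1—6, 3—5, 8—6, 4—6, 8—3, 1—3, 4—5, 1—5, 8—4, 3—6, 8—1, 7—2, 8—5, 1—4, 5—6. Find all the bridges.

2-7

The edges on the cycle 1-4-5-1 are not bridges since each lies on that cycle.
But removing 7—2 disconnects 7 from 2 — this is a bridge.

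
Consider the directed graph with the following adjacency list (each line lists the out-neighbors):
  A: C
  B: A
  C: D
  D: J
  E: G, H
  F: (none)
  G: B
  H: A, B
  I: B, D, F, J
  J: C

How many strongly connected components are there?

8

{C, D, J} are all mutually reachable — one SCC of size 3.
{B} is an SCC by itself.
{A} is an SCC by itself.
{G} is an SCC by itself.
{I} is an SCC by itself.
(and 3 more singleton SCCs)
That gives 8 strongly connected components.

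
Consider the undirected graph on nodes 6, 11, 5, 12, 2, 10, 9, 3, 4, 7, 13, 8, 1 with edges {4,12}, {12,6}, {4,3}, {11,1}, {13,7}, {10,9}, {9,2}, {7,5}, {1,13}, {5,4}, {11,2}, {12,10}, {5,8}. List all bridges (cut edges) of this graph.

12-6, 3-4, 5-8

The edges on the cycle 11-1-13-7-5-4-12-10-9-2-11 are not bridges since each lies on that cycle.
But removing 8 - 5 disconnects 8 from 5; removing 3 - 4 disconnects 3 from 4; removing 6 - 12 disconnects 6 from 12 — these are bridges.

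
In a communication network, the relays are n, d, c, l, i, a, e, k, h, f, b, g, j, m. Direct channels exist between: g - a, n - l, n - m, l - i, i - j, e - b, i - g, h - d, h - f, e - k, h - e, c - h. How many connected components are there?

Starting from a we can reach a, g, i, j, l, m, n. That is one component of size 7.
Starting from b we can reach b, c, d, e, f, h, k. That is one component of size 7.
Total: 2 components.

2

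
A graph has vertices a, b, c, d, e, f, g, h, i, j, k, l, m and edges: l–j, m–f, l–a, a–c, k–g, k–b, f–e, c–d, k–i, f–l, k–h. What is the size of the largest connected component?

8

Starting from b we can reach b, g, h, i, k. That is one component of size 5.
Starting from a we can reach a, c, d, e, f, j, l, m. That is one component of size 8.
The largest has 8 vertices.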